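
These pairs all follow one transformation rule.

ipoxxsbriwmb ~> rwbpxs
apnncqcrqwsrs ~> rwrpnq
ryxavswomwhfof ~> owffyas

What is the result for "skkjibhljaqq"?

The transformation: keep every other character starting from the second (positions 2nd, 4th, 6th, ...), then move the first 3 characters to the end (rotate left by 3).
"skkjibhljaqq" → "laqkjb".

laqkjb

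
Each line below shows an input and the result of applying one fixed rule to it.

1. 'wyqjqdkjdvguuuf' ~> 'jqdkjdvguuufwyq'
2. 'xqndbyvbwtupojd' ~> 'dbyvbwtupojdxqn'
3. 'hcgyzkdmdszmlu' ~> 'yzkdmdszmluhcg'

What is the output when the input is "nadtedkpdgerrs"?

The transformation: move the first 3 characters to the end (rotate left by 3).
"nadtedkpdgerrs" → "tedkpdgerrsnad".

tedkpdgerrsnad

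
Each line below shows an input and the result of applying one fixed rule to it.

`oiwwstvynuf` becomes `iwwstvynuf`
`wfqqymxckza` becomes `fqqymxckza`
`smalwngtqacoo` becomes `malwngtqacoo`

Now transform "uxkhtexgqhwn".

What's happening: delete the first character.
On "uxkhtexgqhwn" that produces "xkhtexgqhwn".

xkhtexgqhwn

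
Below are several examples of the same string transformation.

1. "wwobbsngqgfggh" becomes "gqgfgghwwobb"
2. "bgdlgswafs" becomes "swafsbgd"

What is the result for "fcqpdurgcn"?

In each case the input is transformed by: swap the front and back halves of the string, then delete the last 2 characters.
Applying both steps to "fcqpdurgcn": "urgcnfcqpd", then "urgcnfcq".

urgcnfcq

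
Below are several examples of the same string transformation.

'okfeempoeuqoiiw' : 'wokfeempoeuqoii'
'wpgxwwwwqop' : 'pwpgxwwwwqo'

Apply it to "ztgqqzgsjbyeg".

gztgqqzgsjbye

The rule is to move the last character to the front.
So "ztgqqzgsjbyeg" becomes "gztgqqzgsjbye".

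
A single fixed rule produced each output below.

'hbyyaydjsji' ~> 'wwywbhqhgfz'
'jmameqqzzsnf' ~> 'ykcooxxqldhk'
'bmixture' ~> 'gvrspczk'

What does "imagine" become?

yeglcgk

What's happening: move the first 2 characters to the end (rotate left by 2), then shift every letter 2 places backward in the alphabet (wrapping around).
Applying both steps to "imagine": "agineim", then "yeglcgk".
(Check on "jmameqqzzsnf": → "ameqqzzsnfjm" → "ykcooxxqldhk" ✓)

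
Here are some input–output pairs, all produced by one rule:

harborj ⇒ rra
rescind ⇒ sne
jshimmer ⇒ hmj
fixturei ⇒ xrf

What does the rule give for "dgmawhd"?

Each output is the input with this applied: move the first 2 characters to the end (rotate left by 2), then keep one character in every 3, starting at position 1 (positions 1st, 4th, 7th, ...).
For "dgmawhd", step one produces "mawhddg"; step two turns that into "mhg".
(Check on "fixturei": → "xtureifi" → "xrf" ✓)

mhg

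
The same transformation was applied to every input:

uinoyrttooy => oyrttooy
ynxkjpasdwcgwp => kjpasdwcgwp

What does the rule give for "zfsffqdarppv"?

ffqdarppv

In each case the input is transformed by: delete the first 3 characters.
Doing the same to "zfsffqdarppv": "ffqdarppv".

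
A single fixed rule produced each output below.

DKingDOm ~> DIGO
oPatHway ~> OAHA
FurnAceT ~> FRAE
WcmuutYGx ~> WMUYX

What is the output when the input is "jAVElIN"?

JVLN

In each case the input is transformed by: keep every other character starting from the first (positions 1st, 3rd, 5th, ...), then convert every letter to uppercase.
Working it through for "jAVElIN": intermediate "jVlN", final "JVLN".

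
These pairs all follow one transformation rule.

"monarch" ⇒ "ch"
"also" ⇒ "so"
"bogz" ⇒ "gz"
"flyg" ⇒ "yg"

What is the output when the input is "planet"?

Looking at the pairs, the operation is to keep only the last 2 characters.
So "planet" becomes "et".

et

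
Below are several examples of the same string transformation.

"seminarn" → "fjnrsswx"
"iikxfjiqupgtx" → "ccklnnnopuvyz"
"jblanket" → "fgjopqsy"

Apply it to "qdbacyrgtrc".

dfghhilvwwy

The rule is to shift every letter 5 places forward in the alphabet (wrapping around), then sort the characters into alphabetical order.
On "qdbacyrgtrc" that produces "dfghhilvwwy".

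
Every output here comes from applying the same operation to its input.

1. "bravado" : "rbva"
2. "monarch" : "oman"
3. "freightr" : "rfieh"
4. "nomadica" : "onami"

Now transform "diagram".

idga

Rule — swap each adjacent pair of characters (1↔2, 3↔4, ...), then delete the last 3 characters.
"diagram" → "idga".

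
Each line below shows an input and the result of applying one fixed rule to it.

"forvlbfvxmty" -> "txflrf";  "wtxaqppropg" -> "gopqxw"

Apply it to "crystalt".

ltyc

Looking at the pairs, the operation is to keep every other character starting from the first (positions 1st, 3rd, 5th, ...), then reverse the string.
On "crystalt": the first step gives "cytl", and the second then gives "ltyc".
(Check on "wtxaqppropg": → "wxqpog" → "gopqxw" ✓)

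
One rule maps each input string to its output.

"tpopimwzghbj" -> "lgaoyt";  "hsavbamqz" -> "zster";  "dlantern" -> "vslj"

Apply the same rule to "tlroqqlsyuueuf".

ljidqmm

Looking at the pairs, the operation is to shift every letter 8 places backward in the alphabet (wrapping around), then keep every other character starting from the first (positions 1st, 3rd, 5th, ...).
On "tlroqqlsyuueuf" that produces "ljidqmm".
(Check on "tpopimwzghbj": → "lhghaeoryztb" → "lgaoyt" ✓)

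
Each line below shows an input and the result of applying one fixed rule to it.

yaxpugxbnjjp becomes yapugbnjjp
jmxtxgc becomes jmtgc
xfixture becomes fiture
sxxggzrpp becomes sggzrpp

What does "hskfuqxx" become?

hskfuq

The rule is to remove every "x".
For "hskfuqxx" the result is "hskfuq".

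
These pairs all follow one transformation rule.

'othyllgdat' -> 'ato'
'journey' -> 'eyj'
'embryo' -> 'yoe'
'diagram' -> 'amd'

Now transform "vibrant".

The transformation: move the first character to the end, then keep only the last 3 characters.
Working it through for "vibrant": intermediate "ibrantv", final "ntv".

ntv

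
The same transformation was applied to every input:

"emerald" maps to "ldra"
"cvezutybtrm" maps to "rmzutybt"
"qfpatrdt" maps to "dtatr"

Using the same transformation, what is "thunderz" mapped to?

rznde

Looking at the pairs, the operation is to delete the first 3 characters, then move the last 2 characters to the front (rotate right by 2).
Starting from "thunderz": after the first operation, "nderz"; after the second, "rznde".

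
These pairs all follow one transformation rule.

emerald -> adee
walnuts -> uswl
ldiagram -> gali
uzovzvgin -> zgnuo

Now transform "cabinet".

In each case the input is transformed by: keep every other character starting from the first (positions 1st, 3rd, 5th, ...), then move the first 2 characters to the end (rotate left by 2).
On "cabinet": the first step gives "cbnt", and the second then gives "ntcb".

ntcb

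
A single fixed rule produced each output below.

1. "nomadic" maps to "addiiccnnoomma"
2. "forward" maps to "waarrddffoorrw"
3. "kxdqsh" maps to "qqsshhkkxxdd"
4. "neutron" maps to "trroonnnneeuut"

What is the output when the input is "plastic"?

sttiiccppllaas

What's happening: double every character, then swap the front and back halves of the string.
For "plastic", step one produces "ppllaassttiicc"; step two turns that into "sttiiccppllaas".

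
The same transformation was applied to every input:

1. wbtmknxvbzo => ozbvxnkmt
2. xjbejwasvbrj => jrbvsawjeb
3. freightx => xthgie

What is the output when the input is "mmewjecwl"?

lwcejwe

The rule is to reverse the string, then delete the last 2 characters.
For "mmewjecwl", step one produces "lwcejwemm"; step two turns that into "lwcejwe".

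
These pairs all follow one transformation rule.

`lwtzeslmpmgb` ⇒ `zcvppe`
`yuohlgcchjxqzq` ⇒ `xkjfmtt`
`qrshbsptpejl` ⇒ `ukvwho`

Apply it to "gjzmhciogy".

mpfrb

The pattern: keep every other character starting from the second (positions 2nd, 4th, 6th, ...), then shift every letter 3 places forward in the alphabet (wrapping around).
On "gjzmhciogy": the first step gives "jmcoy", and the second then gives "mpfrb".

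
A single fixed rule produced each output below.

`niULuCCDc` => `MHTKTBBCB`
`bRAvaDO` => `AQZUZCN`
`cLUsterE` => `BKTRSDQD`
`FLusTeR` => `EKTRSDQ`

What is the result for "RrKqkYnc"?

The pattern: shift every letter 1 place backward in the alphabet (wrapping around), then convert every letter to uppercase.
"RrKqkYnc" → "QQJPJXMB".

QQJPJXMB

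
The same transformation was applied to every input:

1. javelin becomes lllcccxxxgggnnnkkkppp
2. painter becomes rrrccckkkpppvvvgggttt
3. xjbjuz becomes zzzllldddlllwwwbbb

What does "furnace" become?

The transformation: shift every letter 2 places forward in the alphabet (wrapping around), then repeat every character 3 times.
On "furnace": the first step gives "hwtpceg", and the second then gives "hhhwwwtttpppccceeeggg".

hhhwwwtttpppccceeeggg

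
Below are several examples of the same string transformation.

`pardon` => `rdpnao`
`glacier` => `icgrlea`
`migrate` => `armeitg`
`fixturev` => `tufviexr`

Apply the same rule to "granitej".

nigjreat

The rule is to take characters alternately from the front and the back (1st, last, 2nd, 2nd-last, ...), then move the last 2 characters to the front (rotate right by 2).
Working it through for "granitej": intermediate "gjreatni", final "nigjreat".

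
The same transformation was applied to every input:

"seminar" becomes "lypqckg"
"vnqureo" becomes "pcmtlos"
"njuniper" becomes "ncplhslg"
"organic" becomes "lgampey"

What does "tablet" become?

jcrryz

Looking at the pairs, the operation is to move the last 3 characters to the front (rotate right by 3), then shift every letter 2 places backward in the alphabet (wrapping around).
On "tablet" that produces "jcrryz".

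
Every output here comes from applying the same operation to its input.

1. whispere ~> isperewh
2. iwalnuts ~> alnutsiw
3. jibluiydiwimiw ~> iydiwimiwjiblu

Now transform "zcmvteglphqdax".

eglphqdaxzcmvt

The rule is to swap the front and back halves of the string, then move the last 2 characters to the front (rotate right by 2).
"zcmvteglphqdax" → "lphqdaxzcmvteg" → "eglphqdaxzcmvt".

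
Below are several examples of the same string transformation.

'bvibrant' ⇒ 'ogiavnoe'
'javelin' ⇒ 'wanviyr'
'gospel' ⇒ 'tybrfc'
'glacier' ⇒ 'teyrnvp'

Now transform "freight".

The pattern: shift every letter 13 places forward in the alphabet (wrapping around) — i.e. ROT13, then take characters alternately from the front and the back (1st, last, 2nd, 2nd-last, ...).
For "freight" the result is "sgeurtv".

sgeurtv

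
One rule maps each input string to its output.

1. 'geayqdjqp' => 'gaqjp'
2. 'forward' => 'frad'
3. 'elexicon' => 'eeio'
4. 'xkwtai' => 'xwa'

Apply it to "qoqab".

Looking at the pairs, the operation is to keep every other character starting from the first (positions 1st, 3rd, 5th, ...).
On "qoqab" that produces "qqb".

qqb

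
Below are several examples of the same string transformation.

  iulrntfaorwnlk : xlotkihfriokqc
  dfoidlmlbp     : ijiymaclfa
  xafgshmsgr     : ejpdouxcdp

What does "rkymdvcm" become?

aszjohvj

In each case the input is transformed by: shift every letter 3 places backward in the alphabet (wrapping around), then swap the front and back halves of the string.
Working it through for "rkymdvcm": intermediate "ohvjaszj", final "aszjohvj".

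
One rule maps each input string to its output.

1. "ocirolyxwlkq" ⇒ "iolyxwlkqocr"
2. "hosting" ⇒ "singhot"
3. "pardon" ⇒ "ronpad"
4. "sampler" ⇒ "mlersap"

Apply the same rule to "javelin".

In each case the input is transformed by: move the first 3 characters to the end (rotate left by 3), then swap the first and last characters.
Working it through for "javelin": intermediate "elinjav", final "vlinjae".

vlinjae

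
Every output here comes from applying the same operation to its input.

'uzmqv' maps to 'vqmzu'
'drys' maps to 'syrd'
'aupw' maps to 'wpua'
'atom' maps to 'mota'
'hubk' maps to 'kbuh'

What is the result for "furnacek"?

Looking at the pairs, the operation is to reverse the string.
Doing the same to "furnacek": "kecanruf".

kecanruf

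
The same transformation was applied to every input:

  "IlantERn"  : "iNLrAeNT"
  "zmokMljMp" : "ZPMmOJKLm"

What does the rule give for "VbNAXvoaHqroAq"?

What's happening: flip the case of every letter, then take characters alternately from the front and the back (1st, last, 2nd, 2nd-last, ...).
"VbNAXvoaHqroAq" → "vBnaxVOAhQROaQ" → "vQBanOaRxQVhOA".

vQBanOaRxQVhOA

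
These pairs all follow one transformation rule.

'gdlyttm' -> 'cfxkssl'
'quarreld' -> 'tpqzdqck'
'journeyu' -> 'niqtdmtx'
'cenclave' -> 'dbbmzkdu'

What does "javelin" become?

The pattern: shift every letter 1 place backward in the alphabet (wrapping around), then swap each adjacent pair of characters (1↔2, 3↔4, ...).
So "javelin" becomes "ziduhkm".

ziduhkm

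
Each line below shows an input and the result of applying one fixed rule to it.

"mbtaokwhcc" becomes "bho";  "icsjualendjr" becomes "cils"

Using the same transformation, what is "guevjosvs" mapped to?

Looking at the pairs, the operation is to sort the characters into alphabetical order, then keep one character in every 3, starting at position 2 (positions 2nd, 5th, 8th, ...).
Working it through for "guevjosvs": intermediate "egjossuvv", final "gsv".

gsv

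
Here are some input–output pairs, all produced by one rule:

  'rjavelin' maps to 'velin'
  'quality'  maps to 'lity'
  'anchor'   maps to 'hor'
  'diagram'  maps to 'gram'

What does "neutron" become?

tron

The pattern: delete the first 3 characters.
So "neutron" becomes "tron".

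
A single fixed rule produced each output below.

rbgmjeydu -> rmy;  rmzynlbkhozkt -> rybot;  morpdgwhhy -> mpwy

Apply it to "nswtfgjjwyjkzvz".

ntjyz

Looking at the pairs, the operation is to keep one character in every 3, starting at position 1 (positions 1st, 4th, 7th, ...).
So "nswtfgjjwyjkzvz" becomes "ntjyz".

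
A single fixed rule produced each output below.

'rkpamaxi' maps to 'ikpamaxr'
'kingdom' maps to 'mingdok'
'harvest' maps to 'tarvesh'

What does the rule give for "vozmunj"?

Rule — swap the first and last characters.
"vozmunj" → "jozmunv".

jozmunv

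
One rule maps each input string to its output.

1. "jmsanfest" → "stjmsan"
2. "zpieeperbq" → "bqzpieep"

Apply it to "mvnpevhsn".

The rule is to move the last 2 characters to the front (rotate right by 2), then delete the last 2 characters.
Doing the same to "mvnpevhsn": "snmvnpe".

snmvnpe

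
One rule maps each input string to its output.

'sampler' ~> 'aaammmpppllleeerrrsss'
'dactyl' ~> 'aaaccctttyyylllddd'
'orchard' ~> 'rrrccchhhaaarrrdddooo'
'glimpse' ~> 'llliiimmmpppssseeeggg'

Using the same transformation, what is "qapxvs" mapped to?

Each output is the input with this applied: repeat every character 3 times, then move the first 3 characters to the end (rotate left by 3).
Applying both steps to "qapxvs": "qqqaaapppxxxvvvsss", then "aaapppxxxvvvsssqqq".

aaapppxxxvvvsssqqq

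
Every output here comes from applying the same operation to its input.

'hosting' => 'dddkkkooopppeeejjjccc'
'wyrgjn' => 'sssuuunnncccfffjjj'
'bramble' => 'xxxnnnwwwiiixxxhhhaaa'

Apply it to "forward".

The transformation: shift every letter 4 places backward in the alphabet (wrapping around), then repeat every character 3 times.
On "forward": the first step gives "bknswnz", and the second then gives "bbbkkknnnssswwwnnnzzz".
(Check on "hosting": → "dkopejc" → "dddkkkooopppeeejjjccc" ✓)

bbbkkknnnssswwwnnnzzz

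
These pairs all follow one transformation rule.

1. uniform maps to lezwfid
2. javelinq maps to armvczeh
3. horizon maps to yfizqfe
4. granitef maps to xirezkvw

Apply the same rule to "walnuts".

nrcelkj

Looking at the pairs, the operation is to shift every letter 9 places backward in the alphabet (wrapping around).
"walnuts" → "nrcelkj".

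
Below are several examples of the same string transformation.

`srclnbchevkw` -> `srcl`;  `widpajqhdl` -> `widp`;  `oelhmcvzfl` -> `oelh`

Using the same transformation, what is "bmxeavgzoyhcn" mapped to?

bmxe

The pattern: keep only the first 4 characters.
"bmxeavgzoyhcn" → "bmxe".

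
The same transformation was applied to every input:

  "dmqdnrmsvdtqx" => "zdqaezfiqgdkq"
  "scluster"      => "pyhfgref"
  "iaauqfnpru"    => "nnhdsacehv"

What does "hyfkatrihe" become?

Each output is the input with this applied: shift every letter 13 places forward in the alphabet (wrapping around) — i.e. ROT13, then move the first character to the end.
"hyfkatrihe" → "ulsxngevur" → "lsxngevuru".

lsxngevuru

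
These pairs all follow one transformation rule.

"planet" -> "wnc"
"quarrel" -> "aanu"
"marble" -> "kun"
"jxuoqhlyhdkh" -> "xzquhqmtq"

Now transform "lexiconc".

Rule — delete the first 3 characters, then shift every letter 9 places forward in the alphabet (wrapping around).
On "lexiconc": the first step gives "iconc", and the second then gives "rlxwl".
(Check on "marble": → "ble" → "kun" ✓)

rlxwl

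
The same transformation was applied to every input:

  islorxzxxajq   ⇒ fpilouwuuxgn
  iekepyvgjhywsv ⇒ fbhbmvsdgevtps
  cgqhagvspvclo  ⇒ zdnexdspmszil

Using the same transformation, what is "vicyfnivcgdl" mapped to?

Looking at the pairs, the operation is to shift every letter 3 places backward in the alphabet (wrapping around).
"vicyfnivcgdl" → "sfzvckfszdai".

sfzvckfszdai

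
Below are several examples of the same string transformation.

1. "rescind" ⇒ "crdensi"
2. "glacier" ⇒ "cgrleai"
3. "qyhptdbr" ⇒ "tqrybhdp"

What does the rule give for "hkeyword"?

In each case the input is transformed by: take characters alternately from the front and the back (1st, last, 2nd, 2nd-last, ...), then move the last character to the front.
So "hkeyword" becomes "whdkreoy".

whdkreoy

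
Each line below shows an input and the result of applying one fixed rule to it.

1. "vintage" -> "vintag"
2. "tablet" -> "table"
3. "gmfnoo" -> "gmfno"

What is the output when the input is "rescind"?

What's happening: delete the last character.
On "rescind" that produces "rescin".

rescin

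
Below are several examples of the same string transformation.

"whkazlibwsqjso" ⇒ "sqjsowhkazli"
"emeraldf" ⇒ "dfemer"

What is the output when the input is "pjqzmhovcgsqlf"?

gsqlfpjqzmho

Looking at the pairs, the operation is to swap the front and back halves of the string, then delete the first 2 characters.
Applying both steps to "pjqzmhovcgsqlf": "vcgsqlfpjqzmho", then "gsqlfpjqzmho".
(Check on "whkazlibwsqjso": → "bwsqjsowhkazli" → "sqjsowhkazli" ✓)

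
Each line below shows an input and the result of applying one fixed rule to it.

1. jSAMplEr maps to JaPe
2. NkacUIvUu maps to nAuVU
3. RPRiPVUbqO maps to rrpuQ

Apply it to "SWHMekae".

In each case the input is transformed by: keep every other character starting from the first (positions 1st, 3rd, 5th, ...), then flip the case of every letter.
For "SWHMekae", step one produces "SHea"; step two turns that into "shEA".

shEA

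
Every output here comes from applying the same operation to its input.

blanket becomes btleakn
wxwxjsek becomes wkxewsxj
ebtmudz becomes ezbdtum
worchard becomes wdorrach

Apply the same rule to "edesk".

In each case the input is transformed by: take characters alternately from the front and the back (1st, last, 2nd, 2nd-last, ...).
For "edesk" the result is "ekdse".

ekdse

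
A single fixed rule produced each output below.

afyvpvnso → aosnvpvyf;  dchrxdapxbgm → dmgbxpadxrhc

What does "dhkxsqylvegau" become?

Looking at the pairs, the operation is to reverse the string, then move the last character to the front.
"dhkxsqylvegau" → "uagevlyqsxkhd" → "duagevlyqsxkh".

duagevlyqsxkh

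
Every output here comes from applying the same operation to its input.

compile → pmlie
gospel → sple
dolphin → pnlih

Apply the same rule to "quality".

ytlia

The transformation: delete the first 2 characters, then sort the characters into reverse alphabetical order.
Applying both steps to "quality": "ality", then "ytlia".
(Check on "compile": → "mpile" → "pmlie" ✓)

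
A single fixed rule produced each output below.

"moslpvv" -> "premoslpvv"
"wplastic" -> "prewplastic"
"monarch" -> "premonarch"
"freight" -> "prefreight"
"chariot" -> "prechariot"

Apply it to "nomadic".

Looking at the pairs, the operation is to prepend "pre".
Doing the same to "nomadic": "prenomadic".

prenomadic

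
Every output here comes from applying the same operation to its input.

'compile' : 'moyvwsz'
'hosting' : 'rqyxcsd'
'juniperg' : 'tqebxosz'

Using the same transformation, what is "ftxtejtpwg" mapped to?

Looking at the pairs, the operation is to take characters alternately from the front and the back (1st, last, 2nd, 2nd-last, ...), then shift every letter 10 places forward in the alphabet (wrapping around).
Working it through for "ftxtejtpwg": intermediate "fgtwxpttej", final "pqdghzddot".

pqdghzddot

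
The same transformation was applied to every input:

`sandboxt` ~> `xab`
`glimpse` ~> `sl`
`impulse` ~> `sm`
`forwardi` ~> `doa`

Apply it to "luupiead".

aui

Rule — move the last 3 characters to the front (rotate right by 3), then keep one character in every 3, starting at position 2 (positions 2nd, 5th, 8th, ...).
On "luupiead": the first step gives "eadluupi", and the second then gives "aui".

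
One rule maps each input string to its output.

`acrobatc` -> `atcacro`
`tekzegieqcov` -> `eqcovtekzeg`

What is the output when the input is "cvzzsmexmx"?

exmxcvzzs

What's happening: swap the front and back halves of the string, then delete the first character.
For "cvzzsmexmx", step one produces "mexmxcvzzs"; step two turns that into "exmxcvzzs".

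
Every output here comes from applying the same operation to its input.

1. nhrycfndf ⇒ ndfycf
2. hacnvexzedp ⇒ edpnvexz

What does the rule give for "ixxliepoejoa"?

Looking at the pairs, the operation is to delete the first 3 characters, then move the last 3 characters to the front (rotate right by 3).
Applying both steps to "ixxliepoejoa": "liepoejoa", then "joaliepoe".

joaliepoe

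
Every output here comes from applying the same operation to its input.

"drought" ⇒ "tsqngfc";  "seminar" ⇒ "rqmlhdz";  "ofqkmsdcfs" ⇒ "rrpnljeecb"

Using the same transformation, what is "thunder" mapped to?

In each case the input is transformed by: sort the characters into reverse alphabetical order, then shift every letter 1 place backward in the alphabet (wrapping around).
For "thunder", step one produces "utrnhed"; step two turns that into "tsqmgdc".

tsqmgdc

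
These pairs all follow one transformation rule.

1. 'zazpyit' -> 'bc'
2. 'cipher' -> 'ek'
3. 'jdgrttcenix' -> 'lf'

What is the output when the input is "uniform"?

wp

Each output is the input with this applied: shift every letter 2 places forward in the alphabet (wrapping around), then keep only the first 2 characters.
Applying that to "uniform" gives "wp".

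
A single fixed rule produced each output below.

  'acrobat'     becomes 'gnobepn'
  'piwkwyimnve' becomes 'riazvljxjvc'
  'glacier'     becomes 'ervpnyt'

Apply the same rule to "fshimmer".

In each case the input is transformed by: reverse the string, then shift every letter 13 places forward in the alphabet (wrapping around) — i.e. ROT13.
On "fshimmer" that produces "erzzvufs".

erzzvufs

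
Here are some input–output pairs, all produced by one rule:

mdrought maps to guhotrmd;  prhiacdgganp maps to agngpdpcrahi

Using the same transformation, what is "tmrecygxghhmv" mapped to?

What's happening: move the last 3 characters to the front (rotate right by 3), then take characters alternately from the front and the back (1st, last, 2nd, 2nd-last, ...).
On "tmrecygxghhmv": the first step gives "hmvtmrecygxgh", and the second then gives "hhmgvxtgmyrce".

hhmgvxtgmyrce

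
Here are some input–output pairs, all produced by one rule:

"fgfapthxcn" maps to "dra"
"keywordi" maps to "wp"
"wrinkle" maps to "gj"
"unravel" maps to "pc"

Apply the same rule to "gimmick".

ka

The transformation: shift every letter 2 places backward in the alphabet (wrapping around), then keep one character in every 3, starting at position 3 (positions 3rd, 6th, 9th, ...).
On "gimmick": the first step gives "egkkgai", and the second then gives "ka".
(Check on "keywordi": → "icwumpbg" → "wp" ✓)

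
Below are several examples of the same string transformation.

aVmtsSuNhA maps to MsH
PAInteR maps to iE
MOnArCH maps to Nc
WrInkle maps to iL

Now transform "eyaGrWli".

Looking at the pairs, the operation is to keep one character in every 3, starting at position 3 (positions 3rd, 6th, 9th, ...), then flip the case of every letter.
Applying both steps to "eyaGrWli": "aW", then "Aw".
(Check on "MOnArCH": → "nC" → "Nc" ✓)

Aw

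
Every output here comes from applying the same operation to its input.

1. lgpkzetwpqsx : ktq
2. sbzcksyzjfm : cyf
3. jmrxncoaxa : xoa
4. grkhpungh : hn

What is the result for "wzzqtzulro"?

The rule is to delete the first 2 characters, then keep one character in every 3, starting at position 2 (positions 2nd, 5th, 8th, ...).
For "wzzqtzulro", step one produces "zqtzulro"; step two turns that into "quo".

quo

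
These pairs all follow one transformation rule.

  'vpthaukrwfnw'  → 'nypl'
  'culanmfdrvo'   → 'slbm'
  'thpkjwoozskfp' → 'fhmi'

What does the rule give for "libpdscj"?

Each output is the input with this applied: shift every letter 2 places backward in the alphabet (wrapping around), then keep one character in every 3, starting at position 2 (positions 2nd, 5th, 8th, ...).
For "libpdscj", step one produces "jgznbqah"; step two turns that into "gbh".

gbh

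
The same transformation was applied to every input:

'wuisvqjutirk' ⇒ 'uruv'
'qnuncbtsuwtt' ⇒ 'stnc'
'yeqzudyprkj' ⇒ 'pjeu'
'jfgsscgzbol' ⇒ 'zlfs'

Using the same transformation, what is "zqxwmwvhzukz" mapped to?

Rule — keep one character in every 3, starting at position 2 (positions 2nd, 5th, 8th, ...), then move the first 2 characters to the end (rotate left by 2).
"zqxwmwvhzukz" → "qmhk" → "hkqm".
(Check on "wuisvqjutirk": → "uvur" → "uruv" ✓)

hkqm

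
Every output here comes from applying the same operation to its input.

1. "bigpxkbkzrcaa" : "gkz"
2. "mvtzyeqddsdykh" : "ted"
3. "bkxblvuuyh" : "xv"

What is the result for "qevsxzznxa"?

Each output is the input with this applied: keep one character in every 3, starting at position 3 (positions 3rd, 6th, 9th, ...), then delete the last character.
"qevsxzznxa" → "vzx" → "vz".
(Check on "bkxblvuuyh": → "xvy" → "xv" ✓)

vz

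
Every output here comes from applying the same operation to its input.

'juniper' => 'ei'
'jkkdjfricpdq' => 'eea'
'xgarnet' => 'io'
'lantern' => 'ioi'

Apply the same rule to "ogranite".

The pattern: shift every letter 5 places backward in the alphabet (wrapping around), then keep only the vowels.
On "ogranite": the first step gives "jbmvidoz", and the second then gives "io".

io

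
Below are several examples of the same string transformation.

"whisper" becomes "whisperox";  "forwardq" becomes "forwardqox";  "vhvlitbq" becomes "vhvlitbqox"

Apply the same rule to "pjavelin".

Looking at the pairs, the operation is to append "ox".
Applying that to "pjavelin" gives "pjavelinox".

pjavelinox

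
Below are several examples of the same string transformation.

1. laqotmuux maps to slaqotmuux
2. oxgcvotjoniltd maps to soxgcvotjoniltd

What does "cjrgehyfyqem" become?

The transformation: prepend "s".
Applying that to "cjrgehyfyqem" gives "scjrgehyfyqem".

scjrgehyfyqem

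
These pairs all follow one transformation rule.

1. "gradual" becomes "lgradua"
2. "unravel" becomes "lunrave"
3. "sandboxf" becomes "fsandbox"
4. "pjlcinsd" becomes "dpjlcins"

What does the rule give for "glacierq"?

In each case the input is transformed by: move the last character to the front.
"glacierq" → "qglacier".

qglacier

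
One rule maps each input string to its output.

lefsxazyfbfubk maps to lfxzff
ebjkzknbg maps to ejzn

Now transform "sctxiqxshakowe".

The rule is to delete the last 2 characters, then keep every other character starting from the first (positions 1st, 3rd, 5th, ...).
Applying both steps to "sctxiqxshakowe": "sctxiqxshako", then "stixhk".

stixhk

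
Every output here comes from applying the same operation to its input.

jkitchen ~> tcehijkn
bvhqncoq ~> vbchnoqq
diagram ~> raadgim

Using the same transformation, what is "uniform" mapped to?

ufimnor

In each case the input is transformed by: sort the characters into alphabetical order, then move the last character to the front.
For "uniform", step one produces "fimnoru"; step two turns that into "ufimnor".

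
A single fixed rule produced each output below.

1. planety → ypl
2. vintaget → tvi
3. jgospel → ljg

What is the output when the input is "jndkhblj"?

The transformation: move the last character to the front, then keep only the first 3 characters.
For "jndkhblj" the result is "jjn".

jjn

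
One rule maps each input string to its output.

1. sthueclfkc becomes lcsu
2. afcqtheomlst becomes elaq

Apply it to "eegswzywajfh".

Looking at the pairs, the operation is to keep one character in every 3, starting at position 1 (positions 1st, 4th, 7th, ...), then swap the front and back halves of the string.
Applying both steps to "eegswzywajfh": "esyj", then "yjes".
(Check on "sthueclfkc": → "sulc" → "lcsu" ✓)

yjes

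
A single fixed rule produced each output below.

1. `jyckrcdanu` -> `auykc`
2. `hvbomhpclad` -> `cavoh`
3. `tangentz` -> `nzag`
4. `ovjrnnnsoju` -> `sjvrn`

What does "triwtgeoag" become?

ogrwg

The rule is to keep every other character starting from the second (positions 2nd, 4th, 6th, ...), then move the last 2 characters to the front (rotate right by 2).
On "triwtgeoag": the first step gives "rwgog", and the second then gives "ogrwg".
(Check on "hvbomhpclad": → "vohca" → "cavoh" ✓)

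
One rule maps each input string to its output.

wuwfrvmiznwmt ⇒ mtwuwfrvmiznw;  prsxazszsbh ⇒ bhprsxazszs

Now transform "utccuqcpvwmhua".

The rule is to move the last 2 characters to the front (rotate right by 2).
Applying that to "utccuqcpvwmhua" gives "uautccuqcpvwmh".

uautccuqcpvwmh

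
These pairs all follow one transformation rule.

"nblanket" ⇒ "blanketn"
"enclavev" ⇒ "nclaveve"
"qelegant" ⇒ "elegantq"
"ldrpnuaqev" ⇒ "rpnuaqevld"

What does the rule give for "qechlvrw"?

echlvrwq

The transformation: move the last 3 characters to the front (rotate right by 3), then swap the front and back halves of the string.
Starting from "qechlvrw": after the first operation, "vrwqechl"; after the second, "echlvrwq".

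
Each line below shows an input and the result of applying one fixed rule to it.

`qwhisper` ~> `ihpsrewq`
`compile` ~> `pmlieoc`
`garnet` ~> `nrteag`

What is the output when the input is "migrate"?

The rule is to swap each adjacent pair of characters (1↔2, 3↔4, ...), then move the first 2 characters to the end (rotate left by 2).
For "migrate", step one produces "imrgtae"; step two turns that into "rgtaeim".

rgtaeim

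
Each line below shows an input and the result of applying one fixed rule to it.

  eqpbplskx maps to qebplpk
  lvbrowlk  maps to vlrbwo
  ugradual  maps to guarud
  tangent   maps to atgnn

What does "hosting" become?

ohtsn

The rule is to swap each adjacent pair of characters (1↔2, 3↔4, ...), then delete the last 2 characters.
Working it through for "hosting": intermediate "ohtsnig", final "ohtsn".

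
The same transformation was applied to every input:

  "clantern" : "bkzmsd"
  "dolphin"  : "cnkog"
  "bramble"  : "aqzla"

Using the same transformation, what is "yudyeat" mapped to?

Each output is the input with this applied: delete the last 2 characters, then shift every letter 1 place backward in the alphabet (wrapping around).
For "yudyeat" the result is "xtcxd".

xtcxd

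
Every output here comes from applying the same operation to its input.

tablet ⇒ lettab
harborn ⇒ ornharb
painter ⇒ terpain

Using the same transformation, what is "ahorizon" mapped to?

In each case the input is transformed by: move the last 3 characters to the front (rotate right by 3).
Applying that to "ahorizon" gives "zonahori".

zonahori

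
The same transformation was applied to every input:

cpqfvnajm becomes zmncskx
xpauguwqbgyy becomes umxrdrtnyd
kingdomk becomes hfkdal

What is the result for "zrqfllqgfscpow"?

The transformation: shift every letter 3 places backward in the alphabet (wrapping around), then delete the last 2 characters.
On "zrqfllqgfscpow" that produces "wonciindcpzm".

wonciindcpzm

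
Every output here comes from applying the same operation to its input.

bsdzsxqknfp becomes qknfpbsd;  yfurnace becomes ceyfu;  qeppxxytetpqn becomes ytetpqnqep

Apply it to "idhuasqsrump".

qsrumpidh

The rule is to move the first 3 characters to the end (rotate left by 3), then delete the first 3 characters.
On "idhuasqsrump": the first step gives "uasqsrumpidh", and the second then gives "qsrumpidh".
(Check on "qeppxxytetpqn": → "pxxytetpqnqep" → "ytetpqnqep" ✓)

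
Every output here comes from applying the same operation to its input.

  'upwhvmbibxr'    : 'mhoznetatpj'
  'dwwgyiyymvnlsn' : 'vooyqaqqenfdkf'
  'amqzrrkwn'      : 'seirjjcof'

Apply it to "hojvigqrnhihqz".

zgbnayijfzazir

The transformation: shift every letter 8 places backward in the alphabet (wrapping around).
For "hojvigqrnhihqz" the result is "zgbnayijfzazir".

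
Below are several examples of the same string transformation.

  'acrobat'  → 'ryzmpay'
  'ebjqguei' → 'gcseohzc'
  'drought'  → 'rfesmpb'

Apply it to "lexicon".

lmagvcj

What's happening: reverse the string, then shift every letter 2 places backward in the alphabet (wrapping around).
On "lexicon": the first step gives "nocixel", and the second then gives "lmagvcj".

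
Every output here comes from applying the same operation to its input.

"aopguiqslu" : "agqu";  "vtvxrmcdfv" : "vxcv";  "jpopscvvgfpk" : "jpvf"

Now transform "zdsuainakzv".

zunz

Looking at the pairs, the operation is to keep one character in every 3, starting at position 1 (positions 1st, 4th, 7th, ...).
"zdsuainakzv" → "zunz".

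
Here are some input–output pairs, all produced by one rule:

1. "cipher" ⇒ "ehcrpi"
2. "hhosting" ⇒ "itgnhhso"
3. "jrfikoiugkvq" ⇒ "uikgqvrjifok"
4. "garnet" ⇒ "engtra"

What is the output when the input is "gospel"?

epglso

Looking at the pairs, the operation is to swap the front and back halves of the string, then swap each adjacent pair of characters (1↔2, 3↔4, ...).
So "gospel" becomes "epglso".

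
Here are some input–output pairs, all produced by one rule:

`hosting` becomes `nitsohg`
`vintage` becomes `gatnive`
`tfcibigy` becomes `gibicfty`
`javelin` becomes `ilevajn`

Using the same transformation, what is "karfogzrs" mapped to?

Rule — reverse the string, then move the first character to the end.
Starting from "karfogzrs": after the first operation, "srzgofrak"; after the second, "rzgofraks".
(Check on "tfcibigy": → "ygibicft" → "gibicfty" ✓)

rzgofraks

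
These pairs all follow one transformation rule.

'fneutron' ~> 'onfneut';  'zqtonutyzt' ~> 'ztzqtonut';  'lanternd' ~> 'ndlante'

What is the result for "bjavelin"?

inbjave

The rule is to move the last 3 characters to the front (rotate right by 3), then delete the first character.
On "bjavelin": the first step gives "linbjave", and the second then gives "inbjave".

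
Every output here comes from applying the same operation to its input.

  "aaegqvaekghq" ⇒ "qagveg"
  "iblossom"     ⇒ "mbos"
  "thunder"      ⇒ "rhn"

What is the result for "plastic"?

Rule — move the last 2 characters to the front (rotate right by 2), then keep every other character starting from the second (positions 2nd, 4th, 6th, ...).
So "plastic" becomes "cls".
(Check on "aaegqvaekghq": → "hqaaegqvaekg" → "qagveg" ✓)

cls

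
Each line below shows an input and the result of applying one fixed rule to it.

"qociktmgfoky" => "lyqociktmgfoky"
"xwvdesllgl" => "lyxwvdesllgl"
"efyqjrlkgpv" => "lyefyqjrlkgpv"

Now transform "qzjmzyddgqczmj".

The transformation: prepend "ly".
"qzjmzyddgqczmj" → "lyqzjmzyddgqczmj".

lyqzjmzyddgqczmj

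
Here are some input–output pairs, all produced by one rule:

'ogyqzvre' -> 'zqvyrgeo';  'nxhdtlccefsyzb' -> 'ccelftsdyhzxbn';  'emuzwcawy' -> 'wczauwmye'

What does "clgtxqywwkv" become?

qyxwtwgklvc

Rule — take characters alternately from the front and the back (1st, last, 2nd, 2nd-last, ...), then reverse the string.
On "clgtxqywwkv": the first step gives "cvlkgwtwxyq", and the second then gives "qyxwtwgklvc".
(Check on "ogyqzvre": → "oegryvqz" → "zqvyrgeo" ✓)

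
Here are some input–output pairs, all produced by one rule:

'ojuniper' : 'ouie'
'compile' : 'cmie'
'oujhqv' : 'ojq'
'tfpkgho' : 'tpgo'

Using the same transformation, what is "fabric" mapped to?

fbi

In each case the input is transformed by: keep every other character starting from the first (positions 1st, 3rd, 5th, ...).
Applying that to "fabric" gives "fbi".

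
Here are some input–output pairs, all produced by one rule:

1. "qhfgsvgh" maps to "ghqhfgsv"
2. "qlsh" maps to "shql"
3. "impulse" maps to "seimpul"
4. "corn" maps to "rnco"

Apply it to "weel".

elwe

The transformation: move the last 2 characters to the front (rotate right by 2).
On "weel" that produces "elwe".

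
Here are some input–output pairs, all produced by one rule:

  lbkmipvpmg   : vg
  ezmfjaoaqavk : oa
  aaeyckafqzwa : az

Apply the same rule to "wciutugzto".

go

The rule is to keep one character in every 3, starting at position 1 (positions 1st, 4th, 7th, ...), then delete the first 2 characters.
So "wciutugzto" becomes "go".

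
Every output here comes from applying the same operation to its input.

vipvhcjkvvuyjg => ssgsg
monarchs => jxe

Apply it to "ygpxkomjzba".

vujy

Looking at the pairs, the operation is to shift every letter 3 places backward in the alphabet (wrapping around), then keep one character in every 3, starting at position 1 (positions 1st, 4th, 7th, ...).
So "ygpxkomjzba" becomes "vujy".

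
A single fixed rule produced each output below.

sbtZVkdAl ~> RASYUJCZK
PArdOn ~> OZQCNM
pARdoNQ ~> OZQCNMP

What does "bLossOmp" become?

AKNRRNLO

The pattern: shift every letter 1 place backward in the alphabet (wrapping around), then convert every letter to uppercase.
For "bLossOmp" the result is "AKNRRNLO".
(Check on "pARdoNQ": → "oZQcnMP" → "OZQCNMP" ✓)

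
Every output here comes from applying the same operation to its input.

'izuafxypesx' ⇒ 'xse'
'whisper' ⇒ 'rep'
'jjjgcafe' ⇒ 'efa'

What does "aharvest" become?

Each output is the input with this applied: reverse the string, then keep only the first 3 characters.
"aharvest" → "tsevraha" → "tse".
(Check on "jjjgcafe": → "efacgjjj" → "efa" ✓)

tse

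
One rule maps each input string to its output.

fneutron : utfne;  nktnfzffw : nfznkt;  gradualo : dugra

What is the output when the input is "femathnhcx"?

The rule is to delete the last 3 characters, then move the first 3 characters to the end (rotate left by 3).
"femathnhcx" → "femathn" → "athnfem".

athnfem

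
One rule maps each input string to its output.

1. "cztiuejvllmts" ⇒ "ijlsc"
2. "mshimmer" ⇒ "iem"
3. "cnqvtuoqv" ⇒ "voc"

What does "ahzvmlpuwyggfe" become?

The pattern: keep one character in every 3, starting at position 1 (positions 1st, 4th, 7th, ...), then move the first character to the end.
For "ahzvmlpuwyggfe", step one produces "avpyf"; step two turns that into "vpyfa".

vpyfa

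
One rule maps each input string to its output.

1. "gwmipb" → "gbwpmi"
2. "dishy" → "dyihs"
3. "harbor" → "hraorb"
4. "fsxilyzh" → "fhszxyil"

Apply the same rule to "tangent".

The transformation: take characters alternately from the front and the back (1st, last, 2nd, 2nd-last, ...).
So "tangent" becomes "ttanneg".

ttanneg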